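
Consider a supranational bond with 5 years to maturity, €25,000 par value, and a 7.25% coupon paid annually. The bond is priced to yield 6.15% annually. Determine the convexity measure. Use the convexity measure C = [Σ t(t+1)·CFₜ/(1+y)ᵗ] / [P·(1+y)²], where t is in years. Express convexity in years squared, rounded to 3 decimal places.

With y = 0.0615:
  t   CF        PV=CF/(1+0.0615)^t    t·PV        t(t+1)·PV
  1     1,812.50     1,707.4894     1,707.4894       3,414.9788
  2     1,812.50     1,608.5628     3,217.1256       9,651.3767
  3     1,812.50     1,515.3677     4,546.1030      18,184.4121
  4     1,812.50     1,427.5720     5,710.2880      28,551.4400
  5    26,812.50    19,894.6964    99,473.4822     596,840.8933
  Σ                 26,153.6883   114,654.4882     656,643.1010
P = 26,153.6883.
Convexity = Σ t(t+1)·PV / [P·(1+y)²] = 656,643.1010 / (26,153.6883 × 1.126782) = 22.28212.

22.282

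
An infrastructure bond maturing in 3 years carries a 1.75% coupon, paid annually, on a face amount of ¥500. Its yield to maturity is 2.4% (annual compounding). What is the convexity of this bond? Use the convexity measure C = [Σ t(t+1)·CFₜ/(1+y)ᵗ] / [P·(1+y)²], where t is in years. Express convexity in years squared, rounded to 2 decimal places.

With y = 0.024:
  t   CF        PV=CF/(1+0.024)^t    t·PV        t(t+1)·PV
  1         8.75         8.5449         8.5449          17.0898
  2         8.75         8.3447        16.6893          50.0679
  3       508.75       473.8104     1,421.4311       5,685.7243
  Σ                    490.6999     1,446.6653       5,752.8821
P = 490.6999.
Convexity = Σ t(t+1)·PV / [P·(1+y)²] = 5,752.8821 / (490.6999 × 1.048576) = 11.18071.

11.18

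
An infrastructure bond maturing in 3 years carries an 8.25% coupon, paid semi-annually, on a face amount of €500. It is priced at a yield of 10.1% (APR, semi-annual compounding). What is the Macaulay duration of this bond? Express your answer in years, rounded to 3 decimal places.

Periodic yield y = 0.0505. Discount each cash flow and weight by its period:
  t   CF        PV=CF/(1+0.0505)^t    t·PV
  1       20.625        19.6335        19.6335
  2       20.625        18.6897        37.3794
  3       20.625        17.7912        53.3737
  4       20.625        16.9360        67.7438
  5       20.625        16.1218        80.6090
  6      520.625       387.3902     2,324.3415
  Σ                    476.5624     2,583.0808
Price P = Σ PV = 476.5624.
Macaulay duration = Σ(t·PV) / P = 2,583.0808 / 476.5624 = 5.42024 half-year periods.
In years: 5.42024 / 2 = 2.71012 years.

2.710 years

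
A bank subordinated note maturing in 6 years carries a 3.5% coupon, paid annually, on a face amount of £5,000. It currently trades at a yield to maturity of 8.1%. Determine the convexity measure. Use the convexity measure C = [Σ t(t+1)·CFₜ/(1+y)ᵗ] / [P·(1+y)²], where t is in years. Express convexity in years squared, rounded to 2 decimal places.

31.54

With y = 0.081:
  t   CF        PV=CF/(1+0.081)^t    t·PV        t(t+1)·PV
  1       175.00       161.8871       161.8871         323.7743
  2       175.00       149.7568       299.5137         898.5410
  3       175.00       138.5355       415.6064       1,662.4256
  4       175.00       128.1549       512.6197       2,563.0983
  5       175.00       118.5522       592.7609       3,556.5657
  6     5,175.00     3,243.0690    19,458.4141     136,208.8985
  Σ                  3,939.9556    21,440.8019     145,213.3034
P = 3,939.9556.
Convexity = Σ t(t+1)·PV / [P·(1+y)²] = 145,213.3034 / (3,939.9556 × 1.168561) = 31.54015.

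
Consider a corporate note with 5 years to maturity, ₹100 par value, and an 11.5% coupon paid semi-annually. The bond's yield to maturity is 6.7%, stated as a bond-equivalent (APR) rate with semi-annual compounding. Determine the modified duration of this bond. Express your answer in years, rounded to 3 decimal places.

Periodic yield y = 0.0335. First find Macaulay duration:
  t   CF        PV=CF/(1+0.0335)^t    t·PV
  1         5.75         5.5636         5.5636
  2         5.75         5.3833        10.7666
  3         5.75         5.2088        15.6264
  4         5.75         5.0399        20.1598
  5         5.75         4.8766        24.3829
  6         5.75         4.7185        28.3111
  7         5.75         4.5656        31.9590
  8         5.75         4.4176        35.3406
  9         5.75         4.2744        38.4695
  10      105.75        76.0634       760.6337
  Σ                    120.1116       971.2130
P = 120.1116; Macaulay duration = 971.2130 / 120.1116 = 8.08592 half-year periods = 4.04296 years.
Modified duration = D_Mac / (1 + y) = 4.04296 / 1.0335 = 3.91191 years.

3.912 years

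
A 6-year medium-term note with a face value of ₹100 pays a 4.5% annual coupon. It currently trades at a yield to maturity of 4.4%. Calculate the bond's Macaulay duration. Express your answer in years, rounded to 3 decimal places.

Periodic yield y = 0.044. Discount each cash flow and weight by its year:
  t   CF        PV=CF/(1+0.044)^t    t·PV
  1         4.50         4.3103         4.3103
  2         4.50         4.1287         8.2574
  3         4.50         3.9547        11.8640
  4         4.50         3.7880        15.1520
  5         4.50         3.6284        18.1418
  6       104.50        80.7074       484.2443
  Σ                    100.5175       541.9699
Price P = Σ PV = 100.5175.
Macaulay duration = Σ(t·PV) / P = 541.9699 / 100.5175 = 5.39180 years.

5.392 years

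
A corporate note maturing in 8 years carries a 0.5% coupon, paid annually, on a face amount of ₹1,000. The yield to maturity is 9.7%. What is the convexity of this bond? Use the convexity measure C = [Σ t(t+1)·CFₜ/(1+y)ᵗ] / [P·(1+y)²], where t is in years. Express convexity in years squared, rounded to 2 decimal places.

With y = 0.097:
  t   CF        PV=CF/(1+0.097)^t    t·PV        t(t+1)·PV
  1         5.00         4.5579         4.5579           9.1158
  2         5.00         4.1549         8.3097          24.9292
  3         5.00         3.7875        11.3624          45.4497
  4         5.00         3.4526        13.8103          69.0516
  5         5.00         3.1473        15.7365          94.4187
  6         5.00         2.8690        17.2140         120.4979
  7         5.00         2.6153        18.3072         146.4575
  8     1,005.00       479.1958     3,833.5667      34,502.1006
  Σ                    503.7802     3,922.8647      35,012.0210
P = 503.7802.
Convexity = Σ t(t+1)·PV / [P·(1+y)²] = 35,012.0210 / (503.7802 × 1.203409) = 57.75144.

57.75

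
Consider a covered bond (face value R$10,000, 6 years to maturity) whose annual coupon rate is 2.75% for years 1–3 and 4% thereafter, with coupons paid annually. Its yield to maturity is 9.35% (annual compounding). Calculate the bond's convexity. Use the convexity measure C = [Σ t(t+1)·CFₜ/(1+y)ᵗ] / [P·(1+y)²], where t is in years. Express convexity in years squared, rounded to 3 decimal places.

With y = 0.0935:
  t   CF        PV=CF/(1+0.0935)^t    t·PV        t(t+1)·PV
  1       275.00       251.4861       251.4861         502.9721
  2       275.00       229.9827       459.9653       1,379.8960
  3       275.00       210.3179       630.9538       2,523.8154
  4       400.00       279.7595     1,119.0380       5,595.1900
  5       400.00       255.8386     1,279.1930       7,675.1577
  6    10,400.00     6,083.0392    36,498.2352     255,487.6464
  Σ                  7,310.4240    40,238.8714     273,164.6776
P = 7,310.4240.
Convexity = Σ t(t+1)·PV / [P·(1+y)²] = 273,164.6776 / (7,310.4240 × 1.195742) = 31.24960.

31.250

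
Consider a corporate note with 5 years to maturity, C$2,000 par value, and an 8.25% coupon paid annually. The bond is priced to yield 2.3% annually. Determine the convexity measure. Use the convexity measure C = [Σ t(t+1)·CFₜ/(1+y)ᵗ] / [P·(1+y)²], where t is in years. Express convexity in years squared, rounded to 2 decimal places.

23.96

With y = 0.023:
  t   CF        PV=CF/(1+0.023)^t    t·PV        t(t+1)·PV
  1       165.00       161.2903       161.2903         322.5806
  2       165.00       157.6640       315.3281         945.9843
  3       165.00       154.1193       462.3579       1,849.4317
  4       165.00       150.6543       602.6170       3,013.0851
  5     2,165.00     1,932.3230     9,661.6152      57,969.6912
  Σ                  2,556.0510    11,203.2086      64,100.7729
P = 2,556.0510.
Convexity = Σ t(t+1)·PV / [P·(1+y)²] = 64,100.7729 / (2,556.0510 × 1.046529) = 23.96307.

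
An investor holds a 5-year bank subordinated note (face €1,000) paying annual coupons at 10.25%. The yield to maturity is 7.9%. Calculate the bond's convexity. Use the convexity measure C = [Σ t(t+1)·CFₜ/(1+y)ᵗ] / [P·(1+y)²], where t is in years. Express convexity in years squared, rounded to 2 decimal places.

With y = 0.079:
  t   CF        PV=CF/(1+0.079)^t    t·PV        t(t+1)·PV
  1       102.50        94.9954        94.9954         189.9907
  2       102.50        88.0402       176.0804         528.2411
  3       102.50        81.5942       244.7827         979.1309
  4       102.50        75.6202       302.4810       1,512.4049
  5     1,102.50       753.8265     3,769.1323      22,614.7937
  Σ                  1,094.0765     4,587.4717      25,824.5614
P = 1,094.0765.
Convexity = Σ t(t+1)·PV / [P·(1+y)²] = 25,824.5614 / (1,094.0765 × 1.164241) = 20.27414.

20.27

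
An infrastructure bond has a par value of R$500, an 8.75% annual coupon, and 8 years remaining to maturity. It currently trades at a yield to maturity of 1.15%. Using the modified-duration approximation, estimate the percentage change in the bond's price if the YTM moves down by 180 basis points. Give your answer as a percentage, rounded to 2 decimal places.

Periodic yield y = 0.0115. Modified duration first:
  t   CF        PV=CF/(1+0.0115)^t    t·PV
  1        43.75        43.2526        43.2526
  2        43.75        42.7608        85.5217
  3        43.75        42.2747       126.8241
  4        43.75        41.7941       167.1762
  5        43.75        41.3189       206.5944
  6        43.75        40.8491       245.0947
  7        43.75        40.3847       282.6929
  8       543.75       496.2176     3,969.7409
  Σ                    788.8525     5,126.8975
P = 788.8525; D_Mac = 6.49918 yrs; D_mod = 6.49918/(1+0.0115) = 6.42529 yrs.
ΔP/P ≈ -D_mod · Δy = -6.42529 × (-0.018) = +0.115655 = +11.5655%.

+11.57%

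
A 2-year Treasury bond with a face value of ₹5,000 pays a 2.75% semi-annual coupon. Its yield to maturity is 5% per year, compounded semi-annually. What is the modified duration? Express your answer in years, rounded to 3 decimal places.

Periodic yield y = 0.025. First find Macaulay duration:
  t   CF        PV=CF/(1+0.025)^t    t·PV
  1        68.75        67.0732        67.0732
  2        68.75        65.4372       130.8745
  3        68.75        63.8412       191.5236
  4     5,068.75     4,592.0373    18,368.1493
  Σ                  4,788.3890    18,757.6206
P = 4,788.3890; Macaulay duration = 18,757.6206 / 4,788.3890 = 3.91731 half-year periods = 1.95866 years.
Modified duration = D_Mac / (1 + y) = 1.95866 / 1.025 = 1.91088 years.

1.911 years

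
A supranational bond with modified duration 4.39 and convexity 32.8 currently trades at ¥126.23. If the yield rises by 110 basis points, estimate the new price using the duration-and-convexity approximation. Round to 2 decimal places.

¥120.38

Duration effect: -D_mod·Δy = -4.39 × (+0.011) = -0.048290
Convexity effect: ½·C·(Δy)² = 0.5 × 32.8 × (0.011)² = +0.0019844
ΔP/P ≈ -0.048290 + 0.0019844 = -0.0463056
New price ≈ 126.23 × (1 - 0.0463056) = 120.384844112.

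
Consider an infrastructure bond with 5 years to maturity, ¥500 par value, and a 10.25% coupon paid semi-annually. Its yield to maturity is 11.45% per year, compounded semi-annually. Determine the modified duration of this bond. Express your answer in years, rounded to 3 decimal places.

Periodic yield y = 0.05725. First find Macaulay duration:
  t   CF        PV=CF/(1+0.05725)^t    t·PV
  1       25.625        24.2374        24.2374
  2       25.625        22.9250        45.8499
  3       25.625        21.6836        65.0507
  4       25.625        20.5094        82.0376
  5       25.625        19.3988        96.9941
  6       25.625        18.3484       110.0903
  7       25.625        17.3548       121.4837
  8       25.625        16.4151       131.3204
  9       25.625        15.5262       139.7356
  10     525.625       301.2306     3,012.3059
  Σ                    477.6292     3,829.1057
P = 477.6292; Macaulay duration = 3,829.1057 / 477.6292 = 8.01690 half-year periods = 4.00845 years.
Modified duration = D_Mac / (1 + y) = 4.00845 / 1.05725 = 3.79139 years.

3.791 years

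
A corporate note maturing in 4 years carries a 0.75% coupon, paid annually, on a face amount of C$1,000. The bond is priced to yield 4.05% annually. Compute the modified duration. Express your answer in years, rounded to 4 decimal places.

Periodic yield y = 0.0405. First find Macaulay duration:
  t   CF        PV=CF/(1+0.0405)^t    t·PV
  1         7.50         7.2081         7.2081
  2         7.50         6.9275        13.8550
  3         7.50         6.6579        19.9736
  4     1,007.50       859.5610     3,438.2441
  Σ                    880.3545     3,479.2808
P = 880.3545; Macaulay duration = 3,479.2808 / 880.3545 = 3.95214 years.
Modified duration = D_Mac / (1 + y) = 3.95214 / 1.0405 = 3.79830 years.

3.7983 years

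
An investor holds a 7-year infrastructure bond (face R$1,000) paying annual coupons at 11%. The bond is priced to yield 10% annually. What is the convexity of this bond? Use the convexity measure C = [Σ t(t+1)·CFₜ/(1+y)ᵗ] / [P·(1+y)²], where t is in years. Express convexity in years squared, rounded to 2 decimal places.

With y = 0.1:
  t   CF        PV=CF/(1+0.1)^t    t·PV        t(t+1)·PV
  1       110.00       100.0000       100.0000         200.0000
  2       110.00        90.9091       181.8182         545.4545
  3       110.00        82.6446       247.9339         991.7355
  4       110.00        75.1315       300.5259       1,502.6296
  5       110.00        68.3013       341.5067       2,049.0404
  6       110.00        62.0921       372.5528       2,607.8696
  7     1,110.00       569.6055     3,987.2386      31,897.9086
  Σ                  1,048.6842     5,531.5761      39,794.6382
P = 1,048.6842.
Convexity = Σ t(t+1)·PV / [P·(1+y)²] = 39,794.6382 / (1,048.6842 × 1.210000) = 31.36133.

31.36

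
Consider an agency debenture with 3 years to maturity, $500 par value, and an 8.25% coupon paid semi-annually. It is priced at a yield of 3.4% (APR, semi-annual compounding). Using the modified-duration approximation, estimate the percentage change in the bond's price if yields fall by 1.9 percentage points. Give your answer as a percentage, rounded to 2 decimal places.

+5.12%

Periodic yield y = 0.017. Modified duration first:
  t   CF        PV=CF/(1+0.017)^t    t·PV
  1       20.625        20.2802        20.2802
  2       20.625        19.9412        39.8825
  3       20.625        19.6079        58.8237
  4       20.625        19.2801        77.1206
  5       20.625        18.9579        94.7893
  6      520.625       470.5430     2,823.2579
  Σ                    568.6103     3,114.1541
P = 568.6103; D_Mac = 5.47678 half-year periods = 2.73839 yrs; D_mod = 2.73839/(1+0.017) = 2.69262 yrs.
ΔP/P ≈ -D_mod · Δy = -2.69262 × (-0.019) = +0.051160 = +5.1160%.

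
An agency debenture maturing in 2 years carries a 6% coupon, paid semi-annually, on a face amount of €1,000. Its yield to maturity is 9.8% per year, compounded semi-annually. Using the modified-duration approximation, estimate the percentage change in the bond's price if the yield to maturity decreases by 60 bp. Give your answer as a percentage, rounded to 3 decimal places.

+1.093%

Periodic yield y = 0.049. Modified duration first:
  t   CF        PV=CF/(1+0.049)^t    t·PV
  1        30.00        28.5987        28.5987
  2        30.00        27.2628        54.5256
  3        30.00        25.9893        77.9679
  4     1,030.00       850.6194     3,402.4775
  Σ                    932.4701     3,563.5697
P = 932.4701; D_Mac = 3.82164 half-year periods = 1.91082 yrs; D_mod = 1.91082/(1+0.049) = 1.82157 yrs.
ΔP/P ≈ -D_mod · Δy = -1.82157 × (-0.006) = +0.010929 = +1.0929%.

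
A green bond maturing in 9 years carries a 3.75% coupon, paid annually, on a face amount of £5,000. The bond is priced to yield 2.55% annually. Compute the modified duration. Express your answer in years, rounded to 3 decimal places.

7.670 years

Periodic yield y = 0.0255. First find Macaulay duration:
  t   CF        PV=CF/(1+0.0255)^t    t·PV
  1       187.50       182.8376       182.8376
  2       187.50       178.2912       356.5824
  3       187.50       173.8578       521.5735
  4       187.50       169.5347       678.1388
  5       187.50       165.3191       826.5953
  6       187.50       161.2083       967.2495
  7       187.50       157.1997     1,100.3977
  8       187.50       153.2908     1,226.3260
  9     5,187.50     4,135.5867    37,220.2801
  Σ                  5,477.1258    43,079.9810
P = 5,477.1258; Macaulay duration = 43,079.9810 / 5,477.1258 = 7.86544 years.
Modified duration = D_Mac / (1 + y) = 7.86544 / 1.0255 = 7.66985 years.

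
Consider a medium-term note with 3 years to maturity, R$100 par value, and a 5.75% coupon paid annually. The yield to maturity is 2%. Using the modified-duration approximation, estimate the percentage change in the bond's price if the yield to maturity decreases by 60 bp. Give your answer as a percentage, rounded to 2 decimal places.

+1.68%

Periodic yield y = 0.02. Modified duration first:
  t   CF        PV=CF/(1+0.02)^t    t·PV
  1         5.75         5.6373         5.6373
  2         5.75         5.5267        11.0534
  3       105.75        99.6506       298.9518
  Σ                    110.8146       315.6425
P = 110.8146; D_Mac = 2.84838 yrs; D_mod = 2.84838/(1+0.02) = 2.79253 yrs.
ΔP/P ≈ -D_mod · Δy = -2.79253 × (-0.006) = +0.016755 = +1.6755%.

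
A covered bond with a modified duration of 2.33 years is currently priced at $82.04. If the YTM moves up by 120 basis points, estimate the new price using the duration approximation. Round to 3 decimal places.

Duration approximation: ΔP/P ≈ -D_mod · Δy = -2.33 × (+0.012) = -0.027960.
New price ≈ 82.04 × (1 - 0.027960) = 79.7461616.

$79.746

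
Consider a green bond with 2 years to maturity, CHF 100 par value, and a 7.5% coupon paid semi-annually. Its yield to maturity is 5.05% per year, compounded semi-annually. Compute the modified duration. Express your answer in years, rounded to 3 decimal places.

Periodic yield y = 0.02525. First find Macaulay duration:
  t   CF        PV=CF/(1+0.02525)^t    t·PV
  1         3.75         3.6576         3.6576
  2         3.75         3.5676         7.1351
  3         3.75         3.4797        10.4391
  4       103.75        93.9007       375.6029
  Σ                    104.6056       396.8348
P = 104.6056; Macaulay duration = 396.8348 / 104.6056 = 3.79363 half-year periods = 1.89681 years.
Modified duration = D_Mac / (1 + y) = 1.89681 / 1.02525 = 1.85010 years.

1.850 years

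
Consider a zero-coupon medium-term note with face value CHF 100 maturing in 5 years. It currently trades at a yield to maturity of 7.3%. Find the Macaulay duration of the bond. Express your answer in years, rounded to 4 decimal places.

A zero-coupon bond has a single cash flow at maturity, so its Macaulay duration equals its maturity: 5 years.

5.0000 years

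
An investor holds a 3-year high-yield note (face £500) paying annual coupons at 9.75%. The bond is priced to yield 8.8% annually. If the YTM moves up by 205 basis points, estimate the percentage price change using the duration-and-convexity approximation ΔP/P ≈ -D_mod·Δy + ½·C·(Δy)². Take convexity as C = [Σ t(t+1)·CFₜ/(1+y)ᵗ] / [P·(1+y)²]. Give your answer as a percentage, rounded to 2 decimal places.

-4.98%

With y = 0.088:
  t   CF        PV=CF/(1+0.088)^t    t·PV        t(t+1)·PV
  1        48.75        44.8070        44.8070          89.6140
  2        48.75        41.1829        82.3658         247.0973
  3       548.75       426.0768     1,278.2303       5,112.9211
  Σ                    512.0666     1,405.4030       5,449.6324
P = 512.0666; D_Mac = 2.74457 yrs; D_mod = 2.52258 yrs; C = 8.99048.
Duration effect: -2.52258 × (+0.0205) = -0.051713
Convexity effect: 0.5 × 8.99048 × (0.0205)² = +0.0018891
ΔP/P ≈ -0.051713 + 0.0018891 = -0.049824 = -4.9824%.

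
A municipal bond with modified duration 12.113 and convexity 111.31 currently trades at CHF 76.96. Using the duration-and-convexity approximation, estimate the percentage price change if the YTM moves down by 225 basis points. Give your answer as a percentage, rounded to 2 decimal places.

+30.07%

Duration effect: -D_mod·Δy = -12.113 × (-0.0225) = +0.2725425
Convexity effect: ½·C·(Δy)² = 0.5 × 111.31 × (-0.0225)² = +0.02817534375
ΔP/P ≈ +0.2725425 + 0.02817534375 = +0.30071784375
= +30.071784375%.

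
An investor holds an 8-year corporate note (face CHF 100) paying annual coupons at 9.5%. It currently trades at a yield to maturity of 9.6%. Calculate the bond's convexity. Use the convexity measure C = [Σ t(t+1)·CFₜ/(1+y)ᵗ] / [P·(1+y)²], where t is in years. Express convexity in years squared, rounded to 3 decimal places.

39.844

With y = 0.096:
  t   CF        PV=CF/(1+0.096)^t    t·PV        t(t+1)·PV
  1         9.50         8.6679         8.6679          17.3358
  2         9.50         7.9087        15.8173          47.4519
  3         9.50         7.2159        21.6478          86.5911
  4         9.50         6.5839        26.3355         131.6774
  5         9.50         6.0072        30.0359         180.2155
  6         9.50         5.4810        32.8860         230.2023
  7         9.50         5.0009        35.0064         280.0514
  8       109.50        52.5932       420.7457       3,786.7112
  Σ                     99.4586       591.1425       4,760.2365
P = 99.4586.
Convexity = Σ t(t+1)·PV / [P·(1+y)²] = 4,760.2365 / (99.4586 × 1.201216) = 39.84418.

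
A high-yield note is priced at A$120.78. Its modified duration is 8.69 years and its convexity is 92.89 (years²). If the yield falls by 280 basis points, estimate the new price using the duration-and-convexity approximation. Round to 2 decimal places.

A$154.57

Duration effect: -D_mod·Δy = -8.69 × (-0.028) = +0.243320
Convexity effect: ½·C·(Δy)² = 0.5 × 92.89 × (-0.028)² = +0.03641288
ΔP/P ≈ +0.243320 + 0.03641288 = +0.27973288
New price ≈ 120.78 × (1 + 0.27973288) = 154.5661372464.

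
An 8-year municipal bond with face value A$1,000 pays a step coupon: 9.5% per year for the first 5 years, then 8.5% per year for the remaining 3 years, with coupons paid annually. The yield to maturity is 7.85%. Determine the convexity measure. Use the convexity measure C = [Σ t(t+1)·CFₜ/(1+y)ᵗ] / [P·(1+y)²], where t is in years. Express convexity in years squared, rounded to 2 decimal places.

42.03

With y = 0.0785:
  t   CF        PV=CF/(1+0.0785)^t    t·PV        t(t+1)·PV
  1        95.00        88.0853        88.0853         176.1706
  2        95.00        81.6739       163.3478         490.0434
  3        95.00        75.7292       227.1875         908.7500
  4        95.00        70.2171       280.8685       1,404.3424
  5        95.00        65.1063       325.5314       1,953.1883
  6        85.00        54.0130       324.0778       2,268.5446
  7        85.00        50.0816       350.5709       2,804.5676
  8     1,085.00       592.7459     4,741.9670      42,677.7032
  Σ                  1,077.6522     6,501.6362      52,683.3100
P = 1,077.6522.
Convexity = Σ t(t+1)·PV / [P·(1+y)²] = 52,683.3100 / (1,077.6522 × 1.163162) = 42.02949.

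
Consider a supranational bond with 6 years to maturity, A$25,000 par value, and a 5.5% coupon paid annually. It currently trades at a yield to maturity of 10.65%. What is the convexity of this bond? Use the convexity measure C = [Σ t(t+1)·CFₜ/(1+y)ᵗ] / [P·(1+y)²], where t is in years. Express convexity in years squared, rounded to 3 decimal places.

27.991

With y = 0.1065:
  t   CF        PV=CF/(1+0.1065)^t    t·PV        t(t+1)·PV
  1     1,375.00     1,242.6570     1,242.6570       2,485.3141
  2     1,375.00     1,123.0520     2,246.1040       6,738.3119
  3     1,375.00     1,014.9589     3,044.8766      12,179.5064
  4     1,375.00       917.2697     3,669.0786      18,345.3930
  5     1,375.00       828.9830     4,144.9148      24,869.4890
  6    26,375.00    14,370.8997    86,225.3983     603,577.7880
  Σ                 19,497.8202   100,573.0293     668,195.8025
P = 19,497.8202.
Convexity = Σ t(t+1)·PV / [P·(1+y)²] = 668,195.8025 / (19,497.8202 × 1.224342) = 27.99077.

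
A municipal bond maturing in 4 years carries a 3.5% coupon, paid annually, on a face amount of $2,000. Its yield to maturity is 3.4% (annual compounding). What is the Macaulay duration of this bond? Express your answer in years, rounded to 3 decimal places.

3.802 years

Periodic yield y = 0.034. Discount each cash flow and weight by its year:
  t   CF        PV=CF/(1+0.034)^t    t·PV
  1        70.00        67.6983        67.6983
  2        70.00        65.4722       130.9444
  3        70.00        63.3193       189.9580
  4     2,070.00     1,810.8738     7,243.4953
  Σ                  2,007.3636     7,632.0960
Price P = Σ PV = 2,007.3636.
Macaulay duration = Σ(t·PV) / P = 7,632.0960 / 2,007.3636 = 3.80205 years.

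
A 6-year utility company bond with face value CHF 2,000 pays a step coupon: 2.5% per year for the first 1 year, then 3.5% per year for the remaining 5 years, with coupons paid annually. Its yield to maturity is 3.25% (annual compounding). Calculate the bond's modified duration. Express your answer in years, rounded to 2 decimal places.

Periodic yield y = 0.0325. First find Macaulay duration:
  t   CF        PV=CF/(1+0.0325)^t    t·PV
  1        50.00        48.4262        48.4262
  2        70.00        65.6626       131.3252
  3        70.00        63.5957       190.7871
  4        70.00        61.5939       246.3757
  5        70.00        59.6551       298.2756
  6     2,070.00     1,708.5590    10,251.3541
  Σ                  2,007.4925    11,166.5438
P = 2,007.4925; Macaulay duration = 11,166.5438 / 2,007.4925 = 5.56243 years.
Modified duration = D_Mac / (1 + y) = 5.56243 / 1.0325 = 5.38734 years.

5.39 years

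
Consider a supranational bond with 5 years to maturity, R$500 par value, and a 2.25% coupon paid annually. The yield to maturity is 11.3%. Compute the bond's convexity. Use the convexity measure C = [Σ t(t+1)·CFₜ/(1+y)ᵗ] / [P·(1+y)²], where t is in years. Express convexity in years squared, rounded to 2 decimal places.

With y = 0.113:
  t   CF        PV=CF/(1+0.113)^t    t·PV        t(t+1)·PV
  1        11.25        10.1078        10.1078          20.2156
  2        11.25         9.0816        18.1632          54.4896
  3        11.25         8.1596        24.4787          97.9148
  4        11.25         7.3311        29.3246         146.6229
  5       511.25       299.3350     1,496.6750       8,980.0500
  Σ                    334.0151     1,578.7493       9,299.2929
P = 334.0151.
Convexity = Σ t(t+1)·PV / [P·(1+y)²] = 9,299.2929 / (334.0151 × 1.238769) = 22.47468.

22.47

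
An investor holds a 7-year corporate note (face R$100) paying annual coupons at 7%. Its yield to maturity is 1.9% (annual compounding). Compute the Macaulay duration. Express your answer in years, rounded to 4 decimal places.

5.9495 years

Periodic yield y = 0.019. Discount each cash flow and weight by its year:
  t   CF        PV=CF/(1+0.019)^t    t·PV
  1         7.00         6.8695         6.8695
  2         7.00         6.7414        13.4828
  3         7.00         6.6157        19.8471
  4         7.00         6.4923        25.9694
  5         7.00         6.3713        31.8564
  6         7.00         6.2525        37.5149
  7       107.00        93.7917       656.5420
  Σ                    133.1344       792.0821
Price P = Σ PV = 133.1344.
Macaulay duration = Σ(t·PV) / P = 792.0821 / 133.1344 = 5.94949 years.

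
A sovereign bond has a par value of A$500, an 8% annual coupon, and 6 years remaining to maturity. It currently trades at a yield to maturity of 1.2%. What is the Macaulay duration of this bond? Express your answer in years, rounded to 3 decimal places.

5.161 years

Periodic yield y = 0.012. Discount each cash flow and weight by its year:
  t   CF        PV=CF/(1+0.012)^t    t·PV
  1        40.00        39.5257        39.5257
  2        40.00        39.0570        78.1140
  3        40.00        38.5939       115.7816
  4        40.00        38.1362       152.5450
  5        40.00        37.6840       188.4202
  6       540.00       502.7021     3,016.2125
  Σ                    695.6989     3,590.5990
Price P = Σ PV = 695.6989.
Macaulay duration = Σ(t·PV) / P = 3,590.5990 / 695.6989 = 5.16114 years.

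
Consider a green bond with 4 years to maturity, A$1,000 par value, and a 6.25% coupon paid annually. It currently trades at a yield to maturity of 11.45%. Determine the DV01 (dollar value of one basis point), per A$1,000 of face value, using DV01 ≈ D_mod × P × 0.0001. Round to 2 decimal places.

Periodic yield y = 0.1145.
  t   CF        PV=CF/(1+0.1145)^t    t·PV
  1        62.50        56.0790        56.0790
  2        62.50        50.3176       100.6352
  3        62.50        45.1481       135.4444
  4     1,062.50       688.6660     2,754.6640
  Σ                    840.2107     3,046.8226
P = 840.2107; D_Mac = 3.62626 yrs; D_mod = 3.25371 yrs.
DV01 ≈ 3.25371 × 840.2107 × 0.0001 = 0.273380.

A$0.27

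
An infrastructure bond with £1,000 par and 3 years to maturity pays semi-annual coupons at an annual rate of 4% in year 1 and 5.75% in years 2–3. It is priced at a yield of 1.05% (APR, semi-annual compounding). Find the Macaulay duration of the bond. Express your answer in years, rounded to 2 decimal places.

2.84 years

Periodic yield y = 0.00525. Discount each cash flow and weight by its period:
  t   CF        PV=CF/(1+0.00525)^t    t·PV
  1        20.00        19.8955        19.8955
  2        20.00        19.7916        39.5833
  3        28.75        28.3019        84.9057
  4        28.75        28.1541       112.6164
  5        28.75        28.0071       140.0353
  6     1,028.75       996.9316     5,981.5895
  Σ                  1,121.0818     6,378.6257
Price P = Σ PV = 1,121.0818.
Macaulay duration = Σ(t·PV) / P = 6,378.6257 / 1,121.0818 = 5.68971 half-year periods.
In years: 5.68971 / 2 = 2.84485 years.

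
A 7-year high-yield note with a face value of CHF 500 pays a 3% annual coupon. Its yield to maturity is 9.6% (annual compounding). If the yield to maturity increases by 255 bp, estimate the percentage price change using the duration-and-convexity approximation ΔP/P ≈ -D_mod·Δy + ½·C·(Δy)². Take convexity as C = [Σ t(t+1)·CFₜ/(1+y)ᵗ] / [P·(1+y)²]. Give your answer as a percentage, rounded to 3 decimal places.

-13.262%

With y = 0.096:
  t   CF        PV=CF/(1+0.096)^t    t·PV        t(t+1)·PV
  1        15.00        13.6861        13.6861          27.3723
  2        15.00        12.4873        24.9747          74.9241
  3        15.00        11.3936        34.1807         136.7228
  4        15.00        10.3956        41.5824         207.9118
  5        15.00         9.4850        47.4251         284.5508
  6        15.00         8.6542        51.9253         363.4772
  7       515.00       271.1024     1,897.7167      15,181.7340
  Σ                    337.2043     2,111.4911      16,276.6928
P = 337.2043; D_Mac = 6.26176 yrs; D_mod = 5.71328 yrs; C = 40.18389.
Duration effect: -5.71328 × (+0.0255) = -0.145689
Convexity effect: 0.5 × 40.18389 × (0.0255)² = +0.0130648
ΔP/P ≈ -0.145689 + 0.0130648 = -0.132624 = -13.2624%.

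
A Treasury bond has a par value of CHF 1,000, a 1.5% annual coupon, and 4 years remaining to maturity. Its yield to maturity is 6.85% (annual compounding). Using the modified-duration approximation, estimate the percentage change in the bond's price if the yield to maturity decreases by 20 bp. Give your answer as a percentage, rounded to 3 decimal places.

Periodic yield y = 0.0685. Modified duration first:
  t   CF        PV=CF/(1+0.0685)^t    t·PV
  1        15.00        14.0384        14.0384
  2        15.00        13.1384        26.2768
  3        15.00        12.2961        36.8883
  4     1,015.00       778.6960     3,114.7839
  Σ                    818.1689     3,191.9874
P = 818.1689; D_Mac = 3.90138 yrs; D_mod = 3.90138/(1+0.0685) = 3.65127 yrs.
ΔP/P ≈ -D_mod · Δy = -3.65127 × (-0.002) = +0.007303 = +0.7303%.

+0.730%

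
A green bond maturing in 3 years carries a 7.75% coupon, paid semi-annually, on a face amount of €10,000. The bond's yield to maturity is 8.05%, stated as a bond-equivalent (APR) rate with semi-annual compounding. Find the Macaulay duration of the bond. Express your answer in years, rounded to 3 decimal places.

Periodic yield y = 0.04025. Discount each cash flow and weight by its period:
  t   CF        PV=CF/(1+0.04025)^t    t·PV
  1       387.50       372.5066       372.5066
  2       387.50       358.0934       716.1867
  3       387.50       344.2378     1,032.7133
  4       387.50       330.9183     1,323.6733
  5       387.50       318.1142     1,590.5711
  6    10,387.50     8,197.5616    49,185.3697
  Σ                  9,921.4319    54,221.0208
Price P = Σ PV = 9,921.4319.
Macaulay duration = Σ(t·PV) / P = 54,221.0208 / 9,921.4319 = 5.46504 half-year periods.
In years: 5.46504 / 2 = 2.73252 years.

2.733 years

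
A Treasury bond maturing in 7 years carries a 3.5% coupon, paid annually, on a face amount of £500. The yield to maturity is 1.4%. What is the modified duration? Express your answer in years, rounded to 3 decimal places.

6.290 years

Periodic yield y = 0.014. First find Macaulay duration:
  t   CF        PV=CF/(1+0.014)^t    t·PV
  1        17.50        17.2584        17.2584
  2        17.50        17.0201        34.0402
  3        17.50        16.7851        50.3553
  4        17.50        16.5534        66.2135
  5        17.50        16.3248        81.6241
  6        17.50        16.0994        96.5965
  7       517.50       469.5098     3,286.5687
  Σ                    569.5510     3,632.6566
P = 569.5510; Macaulay duration = 3,632.6566 / 569.5510 = 6.37811 years.
Modified duration = D_Mac / (1 + y) = 6.37811 / 1.014 = 6.29005 years.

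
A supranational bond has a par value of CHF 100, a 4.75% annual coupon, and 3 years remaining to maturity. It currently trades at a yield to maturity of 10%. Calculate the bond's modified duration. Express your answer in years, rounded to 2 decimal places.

2.60 years

Periodic yield y = 0.1. First find Macaulay duration:
  t   CF        PV=CF/(1+0.1)^t    t·PV
  1         4.75         4.3182         4.3182
  2         4.75         3.9256         7.8512
  3       104.75        78.7002       236.1007
  Σ                     86.9440       248.2701
P = 86.9440; Macaulay duration = 248.2701 / 86.9440 = 2.85552 years.
Modified duration = D_Mac / (1 + y) = 2.85552 / 1.1 = 2.59592 years.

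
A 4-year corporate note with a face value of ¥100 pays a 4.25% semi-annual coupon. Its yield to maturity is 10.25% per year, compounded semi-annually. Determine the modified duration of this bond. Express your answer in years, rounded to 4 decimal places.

3.5021 years

Periodic yield y = 0.05125. First find Macaulay duration:
  t   CF        PV=CF/(1+0.05125)^t    t·PV
  1        2.125         2.0214         2.0214
  2        2.125         1.9229         3.8457
  3        2.125         1.8291         5.4873
  4        2.125         1.7399         6.9598
  5        2.125         1.6551         8.2756
  6        2.125         1.5744         9.4466
  7        2.125         1.4977        10.4837
  8      102.125        68.4674       547.7394
  Σ                     80.7080       594.2595
P = 80.7080; Macaulay duration = 594.2595 / 80.7080 = 7.36308 half-year periods = 3.68154 years.
Modified duration = D_Mac / (1 + y) = 3.68154 / 1.05125 = 3.50206 years.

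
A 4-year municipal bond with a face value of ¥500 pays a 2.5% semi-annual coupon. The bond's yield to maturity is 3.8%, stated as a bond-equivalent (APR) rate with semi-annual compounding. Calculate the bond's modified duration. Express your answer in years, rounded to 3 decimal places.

3.755 years

Periodic yield y = 0.019. First find Macaulay duration:
  t   CF        PV=CF/(1+0.019)^t    t·PV
  1         6.25         6.1335         6.1335
  2         6.25         6.0191        12.0382
  3         6.25         5.9069        17.7206
  4         6.25         5.7967        23.1869
  5         6.25         5.6886        28.4432
  6         6.25         5.5826        33.4955
  7         6.25         5.4785        38.3494
  8       506.25       435.4834     3,483.8669
  Σ                    476.0892     3,643.2342
P = 476.0892; Macaulay duration = 3,643.2342 / 476.0892 = 7.65242 half-year periods = 3.82621 years.
Modified duration = D_Mac / (1 + y) = 3.82621 / 1.019 = 3.75487 years.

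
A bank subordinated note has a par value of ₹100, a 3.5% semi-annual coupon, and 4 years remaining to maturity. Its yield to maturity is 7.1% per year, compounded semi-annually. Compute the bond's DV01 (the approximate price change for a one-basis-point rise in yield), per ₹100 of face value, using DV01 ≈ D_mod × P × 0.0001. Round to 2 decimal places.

₹0.03

Periodic yield y = 0.0355.
  t   CF        PV=CF/(1+0.0355)^t    t·PV
  1         1.75         1.6900         1.6900
  2         1.75         1.6321         3.2641
  3         1.75         1.5761         4.7283
  4         1.75         1.5221         6.0883
  5         1.75         1.4699         7.3495
  6         1.75         1.4195         8.5170
  7         1.75         1.3708         9.5959
  8       101.75        76.9721       615.7772
  Σ                     87.6527       657.0104
P = 87.6527; D_Mac = 7.49561 half-year periods = 3.74781 yrs; D_mod = 3.61932 yrs.
DV01 ≈ 3.61932 × 87.6527 × 0.0001 = 0.031724.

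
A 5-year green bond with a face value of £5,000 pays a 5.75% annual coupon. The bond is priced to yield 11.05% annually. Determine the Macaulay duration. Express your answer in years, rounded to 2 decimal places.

Periodic yield y = 0.1105. Discount each cash flow and weight by its year:
  t   CF        PV=CF/(1+0.1105)^t    t·PV
  1       287.50       258.8924       258.8924
  2       287.50       233.1314       466.2627
  3       287.50       209.9337       629.8011
  4       287.50       189.0443       756.1772
  5     5,287.50     3,130.8162    15,654.0808
  Σ                  4,021.8179    17,765.2142
Price P = Σ PV = 4,021.8179.
Macaulay duration = Σ(t·PV) / P = 17,765.2142 / 4,021.8179 = 4.41721 years.

4.42 years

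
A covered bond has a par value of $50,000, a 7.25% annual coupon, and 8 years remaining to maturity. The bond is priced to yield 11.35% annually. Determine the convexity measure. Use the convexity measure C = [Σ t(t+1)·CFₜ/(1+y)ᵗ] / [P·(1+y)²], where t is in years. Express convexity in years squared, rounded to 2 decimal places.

40.25

With y = 0.1135:
  t   CF        PV=CF/(1+0.1135)^t    t·PV        t(t+1)·PV
  1     3,625.00     3,255.5007     3,255.5007       6,511.0013
  2     3,625.00     2,923.6647     5,847.3295      17,541.9884
  3     3,625.00     2,625.6531     7,876.9593      31,507.8372
  4     3,625.00     2,358.0181     9,432.0722      47,160.3610
  5     3,625.00     2,117.6633    10,588.3164      63,529.8981
  6     3,625.00     1,901.8081    11,410.8483      79,875.9383
  7     3,625.00     1,707.9551    11,955.6860      95,645.4882
  8    53,625.00    22,690.5767   181,524.6137   1,633,721.5233
  Σ                 39,580.8397   241,891.3261   1,975,494.0359
P = 39,580.8397.
Convexity = Σ t(t+1)·PV / [P·(1+y)²] = 1,975,494.0359 / (39,580.8397 × 1.239882) = 40.25411.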